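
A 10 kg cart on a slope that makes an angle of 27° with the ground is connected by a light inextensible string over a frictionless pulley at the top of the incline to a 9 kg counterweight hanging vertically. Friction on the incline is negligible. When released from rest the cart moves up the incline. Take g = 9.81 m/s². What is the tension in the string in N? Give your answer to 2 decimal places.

For the cart on the incline: the weight component along the slope is m₁g sin 27° = 10 × 9.81 × 0.4540 = 44.537 N and the normal force is N = m₁g cos 27° = 87.408 N.
Newton's second law for the cart (up-slope positive): T − 44.537 = 10 a. For the hanging counterweight (downward positive): 9 × 9.81 − T = 9 a.
Adding the two equations eliminates T: 43.753 = 19 a, so a = 2.3028 m/s².
Then from the hanging counterweight's equation, T = 9 × (9.81 − 2.3028) = 67.565 N.

67.56 N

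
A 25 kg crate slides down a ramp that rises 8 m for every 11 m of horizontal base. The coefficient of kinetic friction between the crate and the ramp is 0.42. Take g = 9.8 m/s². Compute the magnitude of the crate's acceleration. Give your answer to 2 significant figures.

Resolving the weight along the incline: the component pulling the crate down the slope is mg sin 36.03° = 25 × 9.8 × 0.5882 = 144.109 N, and the normal force is N = mg cos 36.03° = 25 × 9.8 × 0.8087 = 198.132 N.
Kinetic friction acts up the slope with magnitude f = μN = 0.42 × 198.132 = 83.215 N.
Net force along the incline is 144.109 − 83.215 = 60.894 N, so a = 60.894 / 25 = 2.4358 m/s².

2.4 m/s²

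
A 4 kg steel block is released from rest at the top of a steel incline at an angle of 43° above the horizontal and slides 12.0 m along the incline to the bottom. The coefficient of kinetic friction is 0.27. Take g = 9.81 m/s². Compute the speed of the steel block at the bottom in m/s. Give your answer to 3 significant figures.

10.7 m/s

The weight component along the incline is mg sin 43° = 26.762 N and the normal force is N = mg cos 43° = 28.698 N.
Friction up the slope is f = μN = 0.27 × 28.698 = 7.748 N, so the net downslope force is 26.762 − 7.748 = 19.014 N and a = 19.014 / 4 = 4.7535 m/s².
Starting from rest over a distance of 12.0 m, v² = 2aL = 2 × 4.7535 × 12.0 = 114.0840, so v = 10.6810 m/s.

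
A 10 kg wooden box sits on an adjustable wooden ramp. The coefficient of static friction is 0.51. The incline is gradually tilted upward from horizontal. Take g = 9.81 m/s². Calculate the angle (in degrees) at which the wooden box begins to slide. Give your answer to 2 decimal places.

At the threshold of sliding, static friction is at its maximum μ_s N and exactly balances the weight component along the incline: mg sin θ = μ_s mg cos θ.
Hence tan θ = μ_s = 0.51, so θ = arctan(0.51) = 27.0216°.

27.02°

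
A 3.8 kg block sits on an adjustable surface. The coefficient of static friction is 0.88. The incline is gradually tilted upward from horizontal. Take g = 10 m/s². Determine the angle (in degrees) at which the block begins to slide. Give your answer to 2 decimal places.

At the threshold of sliding, static friction is at its maximum μ_s N and exactly balances the weight component along the incline: mg sin θ = μ_s mg cos θ.
Hence tan θ = μ_s = 0.88, so θ = arctan(0.88) = 41.3478°.

41.35°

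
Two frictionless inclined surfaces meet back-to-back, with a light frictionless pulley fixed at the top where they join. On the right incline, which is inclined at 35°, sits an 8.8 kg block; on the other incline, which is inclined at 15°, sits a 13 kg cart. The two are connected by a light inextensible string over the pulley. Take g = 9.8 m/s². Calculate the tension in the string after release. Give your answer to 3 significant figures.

42.8 N

Resolve each weight along its own incline: the 8.8 kg mass has component 8.8 × 9.8 × sin 35° = 49.465 N down its slope, and the 13 kg mass has 13 × 9.8 × sin 15° = 32.974 N down its slope.
The 8.8 kg side's 49.465 N exceeds the other side's 32.974 N, so that mass slides down and the 13 kg mass slides up. Taking that direction as positive, Newton's second law for the whole system gives 49.465 − 32.974 = (8.8 + 13) a, so a = 16.491 / 21.8 = 0.7565 m/s².
For the 13 kg mass (up-slope positive): T − 32.974 = 13 × 0.7565, so T = 42.808 N.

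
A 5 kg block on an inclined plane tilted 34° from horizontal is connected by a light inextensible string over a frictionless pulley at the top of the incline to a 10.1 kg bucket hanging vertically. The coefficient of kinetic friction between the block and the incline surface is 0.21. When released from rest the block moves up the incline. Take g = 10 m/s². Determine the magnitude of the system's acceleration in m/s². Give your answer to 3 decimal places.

4.261 m/s²

For the block on the incline: the weight component along the slope is m₁g sin 34° = 5 × 10 × 0.5592 = 27.960 N and the normal force is N = m₁g cos 34° = 41.452 N.
Kinetic friction opposes the block's motion up the incline: f = μN = 0.21 × 41.452 = 8.705 N acting down the slope.
Newton's second law for the block (up-slope positive): T − 27.960 − 8.705 = 5 a. For the hanging bucket (downward positive): 10.1 × 10 − T = 10.1 a.
Adding the two equations eliminates T: 64.335 = 15.1 a, so a = 4.2606 m/s².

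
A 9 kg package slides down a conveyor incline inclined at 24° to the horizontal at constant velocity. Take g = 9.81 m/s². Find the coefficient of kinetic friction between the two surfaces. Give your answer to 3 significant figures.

0.445

At constant velocity the net force along the incline is zero: mg sin 24° = μ mg cos 24°.
So μ = tan 24° = 0.4067 / 0.9135 = 0.4452.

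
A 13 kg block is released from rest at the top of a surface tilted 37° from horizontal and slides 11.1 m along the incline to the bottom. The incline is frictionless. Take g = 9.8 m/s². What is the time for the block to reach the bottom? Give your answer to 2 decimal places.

The weight component along the incline is mg sin 37° = 76.671 N and the normal force is N = mg cos 37° = 101.746 N.
With no friction, a = g sin 37° = 5.8978 m/s².
Starting from rest, L = ½at², so t = √(2L/a) = √(2 × 11.1 / 5.8978) = 1.9401 s.

1.94 s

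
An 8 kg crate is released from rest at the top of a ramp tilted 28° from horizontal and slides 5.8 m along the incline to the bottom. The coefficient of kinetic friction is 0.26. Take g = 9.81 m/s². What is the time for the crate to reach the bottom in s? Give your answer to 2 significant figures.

2.2 s

The weight component along the incline is mg sin 28° = 36.844 N and the normal force is N = mg cos 28° = 69.294 N.
Friction up the slope is f = μN = 0.26 × 69.294 = 18.016 N, so the net downslope force is 36.844 − 18.016 = 18.828 N and a = 18.828 / 8 = 2.3535 m/s².
Starting from rest, L = ½at², so t = √(2L/a) = √(2 × 5.8 / 2.3535) = 2.2201 s.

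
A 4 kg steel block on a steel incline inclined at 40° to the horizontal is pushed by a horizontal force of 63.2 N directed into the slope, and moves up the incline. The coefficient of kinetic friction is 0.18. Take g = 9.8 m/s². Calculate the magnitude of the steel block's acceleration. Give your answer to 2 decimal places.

2.62 m/s²

The horizontal push has components F cos 40° = 63.2 × 0.7660 = 48.411 N up the incline and F sin 40° = 63.2 × 0.6428 = 40.625 N pressing into the surface.
The normal force is therefore N = mg cos 40° + F sin 40° = 30.027 + 40.625 = 70.652 N, and kinetic friction down the slope is μN = 0.18 × 70.652 = 12.717 N.
Along the incline: F cos 40° − mg sin 40° − μN = ma, so 48.411 − 25.198 − 12.717 = 4 a, giving a = 2.6240 m/s².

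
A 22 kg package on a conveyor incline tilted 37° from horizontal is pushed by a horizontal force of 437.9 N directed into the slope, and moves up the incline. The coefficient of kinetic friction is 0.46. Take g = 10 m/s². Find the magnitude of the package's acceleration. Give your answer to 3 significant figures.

The horizontal push has components F cos 37° = 437.9 × 0.7986 = 349.707 N up the incline and F sin 37° = 437.9 × 0.6018 = 263.528 N pressing into the surface.
The normal force is therefore N = mg cos 37° + F sin 37° = 175.692 + 263.528 = 439.220 N, and kinetic friction down the slope is μN = 0.46 × 439.220 = 202.041 N.
Along the incline: F cos 37° − mg sin 37° − μN = ma, so 349.707 − 132.396 − 202.041 = 22 a, giving a = 0.6941 m/s².

0.694 m/s²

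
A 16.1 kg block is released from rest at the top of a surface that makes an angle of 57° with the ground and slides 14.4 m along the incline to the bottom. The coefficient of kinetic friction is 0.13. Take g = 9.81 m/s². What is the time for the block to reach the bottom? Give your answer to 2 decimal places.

The weight component along the incline is mg sin 57° = 132.460 N and the normal force is N = mg cos 57° = 86.021 N.
Friction up the slope is f = μN = 0.13 × 86.021 = 11.183 N, so the net downslope force is 132.460 − 11.183 = 121.277 N and a = 121.277 / 16.1 = 7.5327 m/s².
Starting from rest, L = ½at², so t = √(2L/a) = √(2 × 14.4 / 7.5327) = 1.9553 s.

1.96 s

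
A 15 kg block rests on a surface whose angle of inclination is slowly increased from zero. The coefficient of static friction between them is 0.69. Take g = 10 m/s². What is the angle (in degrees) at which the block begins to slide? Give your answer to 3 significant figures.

34.6°

At the threshold of sliding, static friction is at its maximum μ_s N and exactly balances the weight component along the incline: mg sin θ = μ_s mg cos θ.
Hence tan θ = μ_s = 0.69, so θ = arctan(0.69) = 34.6057°.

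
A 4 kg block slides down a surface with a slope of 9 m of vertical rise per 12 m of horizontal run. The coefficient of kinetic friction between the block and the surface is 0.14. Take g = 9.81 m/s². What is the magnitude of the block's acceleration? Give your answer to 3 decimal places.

Resolving the weight along the incline: the component pulling the block down the slope is mg sin 36.87° = 4 × 9.81 × 0.6000 = 23.544 N, and the normal force is N = mg cos 36.87° = 4 × 9.81 × 0.8000 = 31.392 N.
Kinetic friction acts up the slope with magnitude f = μN = 0.14 × 31.392 = 4.395 N.
Net force along the incline is 23.544 − 4.395 = 19.149 N, so a = 19.149 / 4 = 4.7873 m/s².

4.787 m/s²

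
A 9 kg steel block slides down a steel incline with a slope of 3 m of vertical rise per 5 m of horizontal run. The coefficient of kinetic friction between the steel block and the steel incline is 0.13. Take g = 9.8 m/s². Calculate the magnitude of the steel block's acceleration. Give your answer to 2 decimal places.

Resolving the weight along the incline: the component pulling the steel block down the slope is mg sin 30.96° = 9 × 9.8 × 0.5145 = 45.379 N, and the normal force is N = mg cos 30.96° = 9 × 9.8 × 0.8575 = 75.632 N.
Kinetic friction acts up the slope with magnitude f = μN = 0.13 × 75.632 = 9.832 N.
Net force along the incline is 45.379 − 9.832 = 35.547 N, so a = 35.547 / 9 = 3.9497 m/s².

3.95 m/s²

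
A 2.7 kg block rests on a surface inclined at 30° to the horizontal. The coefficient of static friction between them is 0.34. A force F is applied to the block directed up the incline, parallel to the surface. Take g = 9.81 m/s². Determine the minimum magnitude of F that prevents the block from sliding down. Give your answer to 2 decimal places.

5.44 N

The normal force is N = mg cos 30° = 22.938 N. With F at its minimum the block is on the verge of sliding down, so static friction is at its maximum μ_s N = 0.34 × 22.938 = 7.799 N and acts up the slope.
Equilibrium along the incline: F + μ_s N = mg sin 30°, so F = 13.243 − 7.799 = 5.444 N.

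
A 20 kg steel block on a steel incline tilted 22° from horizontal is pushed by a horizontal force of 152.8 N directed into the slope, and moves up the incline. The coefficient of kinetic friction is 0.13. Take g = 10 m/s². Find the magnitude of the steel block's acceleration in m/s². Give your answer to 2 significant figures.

1.8 m/s²

The horizontal push has components F cos 22° = 152.8 × 0.9272 = 141.676 N up the incline and F sin 22° = 152.8 × 0.3746 = 57.239 N pressing into the surface.
The normal force is therefore N = mg cos 22° + F sin 22° = 185.440 + 57.239 = 242.679 N, and kinetic friction down the slope is μN = 0.13 × 242.679 = 31.548 N.
Along the incline: F cos 22° − mg sin 22° − μN = ma, so 141.676 − 74.920 − 31.548 = 20 a, giving a = 1.7604 m/s².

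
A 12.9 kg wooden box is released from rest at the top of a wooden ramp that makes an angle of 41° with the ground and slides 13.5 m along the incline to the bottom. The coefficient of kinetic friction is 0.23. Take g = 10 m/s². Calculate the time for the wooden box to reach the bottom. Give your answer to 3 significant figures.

The weight component along the incline is mg sin 41° = 84.632 N and the normal force is N = mg cos 41° = 97.358 N.
Friction up the slope is f = μN = 0.23 × 97.358 = 22.392 N, so the net downslope force is 84.632 − 22.392 = 62.240 N and a = 62.240 / 12.9 = 4.8248 m/s².
Starting from rest, L = ½at², so t = √(2L/a) = √(2 × 13.5 / 4.8248) = 2.3656 s.

2.37 s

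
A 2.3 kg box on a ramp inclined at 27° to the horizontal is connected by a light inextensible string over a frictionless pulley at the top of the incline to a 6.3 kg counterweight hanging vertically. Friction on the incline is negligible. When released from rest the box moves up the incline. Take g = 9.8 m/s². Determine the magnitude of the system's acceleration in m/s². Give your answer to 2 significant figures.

6.0 m/s²

For the box on the incline: the weight component along the slope is m₁g sin 27° = 2.3 × 9.8 × 0.4540 = 10.233 N and the normal force is N = m₁g cos 27° = 20.083 N.
Newton's second law for the box (up-slope positive): T − 10.233 = 2.3 a. For the hanging counterweight (downward positive): 6.3 × 9.8 − T = 6.3 a.
Adding the two equations eliminates T: 51.507 = 8.6 a, so a = 5.9892 m/s².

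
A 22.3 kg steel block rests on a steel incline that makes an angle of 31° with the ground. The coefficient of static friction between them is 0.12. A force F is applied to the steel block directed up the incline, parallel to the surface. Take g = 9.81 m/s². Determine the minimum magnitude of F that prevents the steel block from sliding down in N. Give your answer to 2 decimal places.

The normal force is N = mg cos 31° = 187.516 N. With F at its minimum the steel block is on the verge of sliding down, so static friction is at its maximum μ_s N = 0.12 × 187.516 = 22.502 N and acts up the slope.
Equilibrium along the incline: F + μ_s N = mg sin 31°, so F = 112.671 − 22.502 = 90.169 N.

90.17 N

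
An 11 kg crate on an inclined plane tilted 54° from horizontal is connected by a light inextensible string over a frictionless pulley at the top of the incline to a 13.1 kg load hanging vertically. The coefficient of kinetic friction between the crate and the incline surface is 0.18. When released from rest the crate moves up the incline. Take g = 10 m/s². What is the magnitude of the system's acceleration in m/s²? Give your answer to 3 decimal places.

For the crate on the incline: the weight component along the slope is m₁g sin 54° = 11 × 10 × 0.8090 = 88.990 N and the normal force is N = m₁g cos 54° = 64.656 N.
Kinetic friction opposes the crate's motion up the incline: f = μN = 0.18 × 64.656 = 11.638 N acting down the slope.
Newton's second law for the crate (up-slope positive): T − 88.990 − 11.638 = 11 a. For the hanging load (downward positive): 13.1 × 10 − T = 13.1 a.
Adding the two equations eliminates T: 30.372 = 24.1 a, so a = 1.2602 m/s².

1.260 m/s²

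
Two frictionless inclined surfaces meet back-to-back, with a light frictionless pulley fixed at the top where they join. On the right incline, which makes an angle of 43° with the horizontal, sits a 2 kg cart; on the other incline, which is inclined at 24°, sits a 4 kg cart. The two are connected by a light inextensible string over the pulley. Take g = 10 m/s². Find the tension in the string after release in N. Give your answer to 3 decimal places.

Resolve each weight along its own incline: the 2 kg mass has component 2 × 10 × sin 43° = 13.640 N down its slope, and the 4 kg mass has 4 × 10 × sin 24° = 16.269 N down its slope.
The 4 kg side's 16.269 N exceeds the other side's 13.640 N, so that mass slides down and the 2 kg mass slides up. Taking that direction as positive, Newton's second law for the whole system gives 16.269 − 13.640 = (2 + 4) a, so a = 2.629 / 6 = 0.4382 m/s².
For the 2 kg mass (up-slope positive): T − 13.640 = 2 × 0.4382, so T = 14.516 N.

14.516 N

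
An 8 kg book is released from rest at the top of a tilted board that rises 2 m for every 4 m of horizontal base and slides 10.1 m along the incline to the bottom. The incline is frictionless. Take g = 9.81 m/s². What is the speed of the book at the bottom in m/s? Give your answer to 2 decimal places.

9.41 m/s

The weight component along the incline is mg sin 26.57° = 35.097 N and the normal force is N = mg cos 26.57° = 70.195 N.
With no friction, a = g sin 26.57° = 4.3872 m/s².
Starting from rest over a distance of 10.1 m, v² = 2aL = 2 × 4.3872 × 10.1 = 88.6214, so v = 9.4139 m/s.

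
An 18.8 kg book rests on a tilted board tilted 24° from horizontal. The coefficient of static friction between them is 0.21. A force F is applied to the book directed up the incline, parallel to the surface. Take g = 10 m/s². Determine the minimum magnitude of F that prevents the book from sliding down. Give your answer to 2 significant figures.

40 N

The normal force is N = mg cos 24° = 171.747 N. With F at its minimum the book is on the verge of sliding down, so static friction is at its maximum μ_s N = 0.21 × 171.747 = 36.067 N and acts up the slope.
Equilibrium along the incline: F + μ_s N = mg sin 24°, so F = 76.466 − 36.067 = 40.399 N.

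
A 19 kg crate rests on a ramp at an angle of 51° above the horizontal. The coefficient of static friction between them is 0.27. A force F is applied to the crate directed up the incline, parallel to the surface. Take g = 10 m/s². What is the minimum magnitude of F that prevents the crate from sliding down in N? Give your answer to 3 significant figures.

115 N

The normal force is N = mg cos 51° = 119.571 N. With F at its minimum the crate is on the verge of sliding down, so static friction is at its maximum μ_s N = 0.27 × 119.571 = 32.284 N and acts up the slope.
Equilibrium along the incline: F + μ_s N = mg sin 51°, so F = 147.658 − 32.284 = 115.374 N.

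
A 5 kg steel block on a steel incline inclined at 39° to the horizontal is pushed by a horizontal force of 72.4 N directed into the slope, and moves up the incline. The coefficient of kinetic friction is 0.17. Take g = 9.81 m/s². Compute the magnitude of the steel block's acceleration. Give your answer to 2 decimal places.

The horizontal push has components F cos 39° = 72.4 × 0.7771 = 56.262 N up the incline and F sin 39° = 72.4 × 0.6293 = 45.561 N pressing into the surface.
The normal force is therefore N = mg cos 39° + F sin 39° = 38.117 + 45.561 = 83.678 N, and kinetic friction down the slope is μN = 0.17 × 83.678 = 14.225 N.
Along the incline: F cos 39° − mg sin 39° − μN = ma, so 56.262 − 30.867 − 14.225 = 5 a, giving a = 2.2340 m/s².

2.23 m/s²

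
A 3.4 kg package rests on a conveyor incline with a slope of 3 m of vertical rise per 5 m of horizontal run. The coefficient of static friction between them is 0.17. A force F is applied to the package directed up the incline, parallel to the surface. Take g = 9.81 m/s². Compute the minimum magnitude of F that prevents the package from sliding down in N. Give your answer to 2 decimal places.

The normal force is N = mg cos 30.96° = 28.601 N. With F at its minimum the package is on the verge of sliding down, so static friction is at its maximum μ_s N = 0.17 × 28.601 = 4.862 N and acts up the slope.
Equilibrium along the incline: F + μ_s N = mg sin 30.96°, so F = 17.160 − 4.862 = 12.298 N.

12.30 N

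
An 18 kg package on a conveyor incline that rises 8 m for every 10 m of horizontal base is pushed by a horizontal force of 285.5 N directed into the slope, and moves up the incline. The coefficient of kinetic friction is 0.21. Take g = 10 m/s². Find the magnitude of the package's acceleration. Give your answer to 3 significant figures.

2.42 m/s²

The horizontal push has components F cos 38.66° = 285.5 × 0.7809 = 222.947 N up the incline and F sin 38.66° = 285.5 × 0.6247 = 178.352 N pressing into the surface.
The normal force is therefore N = mg cos 38.66° + F sin 38.66° = 140.562 + 178.352 = 318.914 N, and kinetic friction down the slope is μN = 0.21 × 318.914 = 66.972 N.
Along the incline: F cos 38.66° − mg sin 38.66° − μN = ma, so 222.947 − 112.446 − 66.972 = 18 a, giving a = 2.4183 m/s².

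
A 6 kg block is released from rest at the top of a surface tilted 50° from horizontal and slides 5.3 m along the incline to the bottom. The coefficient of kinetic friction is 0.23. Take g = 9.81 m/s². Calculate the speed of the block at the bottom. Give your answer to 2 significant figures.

8.0 m/s

The weight component along the incline is mg sin 50° = 45.089 N and the normal force is N = mg cos 50° = 37.834 N.
Friction up the slope is f = μN = 0.23 × 37.834 = 8.702 N, so the net downslope force is 45.089 − 8.702 = 36.387 N and a = 36.387 / 6 = 6.0645 m/s².
Starting from rest over a distance of 5.3 m, v² = 2aL = 2 × 6.0645 × 5.3 = 64.2837, so v = 8.0177 m/s.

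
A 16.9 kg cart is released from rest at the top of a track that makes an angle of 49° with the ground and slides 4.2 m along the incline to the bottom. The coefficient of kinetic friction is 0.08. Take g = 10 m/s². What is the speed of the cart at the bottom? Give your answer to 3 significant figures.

The weight component along the incline is mg sin 49° = 127.546 N and the normal force is N = mg cos 49° = 110.874 N.
Friction up the slope is f = μN = 0.08 × 110.874 = 8.870 N, so the net downslope force is 127.546 − 8.870 = 118.676 N and a = 118.676 / 16.9 = 7.0222 m/s².
Starting from rest over a distance of 4.2 m, v² = 2aL = 2 × 7.0222 × 4.2 = 58.9865, so v = 7.6803 m/s.

7.68 m/s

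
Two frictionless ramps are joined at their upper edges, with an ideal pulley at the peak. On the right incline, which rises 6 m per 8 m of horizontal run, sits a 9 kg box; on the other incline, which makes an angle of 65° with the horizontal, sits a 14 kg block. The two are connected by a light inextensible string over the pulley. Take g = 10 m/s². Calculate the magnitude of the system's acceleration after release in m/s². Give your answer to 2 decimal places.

Resolve each weight along its own incline: the 9 kg mass has component 9 × 10 × sin 36.87° = 54.000 N down its slope, and the 14 kg mass has 14 × 10 × sin 65° = 126.883 N down its slope.
The 14 kg side's 126.883 N exceeds the other side's 54.000 N, so that mass slides down and the 9 kg mass slides up. Taking that direction as positive, Newton's second law for the whole system gives 126.883 − 54.000 = (9 + 14) a, so a = 72.883 / 23 = 3.1688 m/s².

3.17 m/s²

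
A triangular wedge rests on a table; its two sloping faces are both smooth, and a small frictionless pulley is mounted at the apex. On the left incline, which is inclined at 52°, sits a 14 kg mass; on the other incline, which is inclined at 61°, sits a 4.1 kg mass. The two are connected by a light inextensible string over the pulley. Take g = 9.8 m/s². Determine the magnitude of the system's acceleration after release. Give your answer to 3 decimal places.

Resolve each weight along its own incline: the 14 kg mass has component 14 × 9.8 × sin 52° = 108.115 N down its slope, and the 4.1 kg mass has 4.1 × 9.8 × sin 61° = 35.142 N down its slope.
The 14 kg side's 108.115 N exceeds the other side's 35.142 N, so that mass slides down and the 4.1 kg mass slides up. Taking that direction as positive, Newton's second law for the whole system gives 108.115 − 35.142 = (14 + 4.1) a, so a = 72.973 / 18.1 = 4.0317 m/s².

4.032 m/s²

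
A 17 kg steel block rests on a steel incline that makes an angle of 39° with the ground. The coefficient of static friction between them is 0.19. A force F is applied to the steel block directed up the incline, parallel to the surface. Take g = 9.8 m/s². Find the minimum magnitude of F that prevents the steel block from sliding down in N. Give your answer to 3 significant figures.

The normal force is N = mg cos 39° = 129.473 N. With F at its minimum the steel block is on the verge of sliding down, so static friction is at its maximum μ_s N = 0.19 × 129.473 = 24.600 N and acts up the slope.
Equilibrium along the incline: F + μ_s N = mg sin 39°, so F = 104.845 − 24.600 = 80.245 N.

80.2 N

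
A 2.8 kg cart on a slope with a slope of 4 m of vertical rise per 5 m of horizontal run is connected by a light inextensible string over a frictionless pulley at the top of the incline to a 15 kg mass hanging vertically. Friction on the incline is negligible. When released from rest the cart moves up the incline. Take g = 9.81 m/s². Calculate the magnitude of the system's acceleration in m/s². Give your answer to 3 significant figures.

7.30 m/s²

For the cart on the incline: the weight component along the slope is m₁g sin 38.66° = 2.8 × 9.81 × 0.6247 = 17.159 N and the normal force is N = m₁g cos 38.66° = 21.449 N.
Newton's second law for the cart (up-slope positive): T − 17.159 = 2.8 a. For the hanging mass (downward positive): 15 × 9.81 − T = 15 a.
Adding the two equations eliminates T: 129.991 = 17.8 a, so a = 7.3029 m/s².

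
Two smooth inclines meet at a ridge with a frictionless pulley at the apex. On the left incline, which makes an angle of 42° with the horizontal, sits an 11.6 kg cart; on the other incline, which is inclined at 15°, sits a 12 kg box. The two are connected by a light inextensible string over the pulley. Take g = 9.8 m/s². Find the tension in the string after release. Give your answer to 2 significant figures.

Resolve each weight along its own incline: the 11.6 kg mass has component 11.6 × 9.8 × sin 42° = 76.067 N down its slope, and the 12 kg mass has 12 × 9.8 × sin 15° = 30.437 N down its slope.
The 11.6 kg side's 76.067 N exceeds the other side's 30.437 N, so that mass slides down and the 12 kg mass slides up. Taking that direction as positive, Newton's second law for the whole system gives 76.067 − 30.437 = (11.6 + 12) a, so a = 45.630 / 23.6 = 1.9335 m/s².
For the 12 kg mass (up-slope positive): T − 30.437 = 12 × 1.9335, so T = 53.639 N.

54 N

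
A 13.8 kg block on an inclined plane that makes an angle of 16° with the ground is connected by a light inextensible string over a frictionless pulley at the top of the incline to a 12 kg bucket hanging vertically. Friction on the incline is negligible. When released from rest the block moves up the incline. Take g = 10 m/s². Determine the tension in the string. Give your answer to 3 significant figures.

81.9 N

For the block on the incline: the weight component along the slope is m₁g sin 16° = 13.8 × 10 × 0.2756 = 38.033 N and the normal force is N = m₁g cos 16° = 132.654 N.
Newton's second law for the block (up-slope positive): T − 38.033 = 13.8 a. For the hanging bucket (downward positive): 12 × 10 − T = 12 a.
Adding the two equations eliminates T: 81.967 = 25.8 a, so a = 3.1770 m/s².
Then from the hanging bucket's equation, T = 12 × (10 − 3.1770) = 81.876 N.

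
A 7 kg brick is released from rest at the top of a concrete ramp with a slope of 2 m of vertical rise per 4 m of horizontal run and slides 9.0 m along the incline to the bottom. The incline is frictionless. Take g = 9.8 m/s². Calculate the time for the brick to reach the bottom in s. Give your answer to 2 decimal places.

2.03 s

The weight component along the incline is mg sin 26.57° = 30.679 N and the normal force is N = mg cos 26.57° = 61.358 N.
With no friction, a = g sin 26.57° = 4.3827 m/s².
Starting from rest, L = ½at², so t = √(2L/a) = √(2 × 9.0 / 4.3827) = 2.0266 s.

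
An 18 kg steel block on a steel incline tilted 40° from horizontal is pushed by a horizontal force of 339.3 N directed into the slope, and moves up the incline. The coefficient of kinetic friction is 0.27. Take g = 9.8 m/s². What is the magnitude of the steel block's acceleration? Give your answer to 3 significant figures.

The horizontal push has components F cos 40° = 339.3 × 0.7660 = 259.904 N up the incline and F sin 40° = 339.3 × 0.6428 = 218.102 N pressing into the surface.
The normal force is therefore N = mg cos 40° + F sin 40° = 135.122 + 218.102 = 353.224 N, and kinetic friction down the slope is μN = 0.27 × 353.224 = 95.370 N.
Along the incline: F cos 40° − mg sin 40° − μN = ma, so 259.904 − 113.390 − 95.370 = 18 a, giving a = 2.8413 m/s².

2.84 m/s²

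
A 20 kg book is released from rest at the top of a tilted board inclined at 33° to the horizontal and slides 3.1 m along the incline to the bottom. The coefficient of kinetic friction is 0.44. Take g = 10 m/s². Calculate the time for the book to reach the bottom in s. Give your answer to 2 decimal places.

The weight component along the incline is mg sin 33° = 108.928 N and the normal force is N = mg cos 33° = 167.734 N.
Friction up the slope is f = μN = 0.44 × 167.734 = 73.803 N, so the net downslope force is 108.928 − 73.803 = 35.125 N and a = 35.125 / 20 = 1.7563 m/s².
Starting from rest, L = ½at², so t = √(2L/a) = √(2 × 3.1 / 1.7563) = 1.8789 s.

1.88 s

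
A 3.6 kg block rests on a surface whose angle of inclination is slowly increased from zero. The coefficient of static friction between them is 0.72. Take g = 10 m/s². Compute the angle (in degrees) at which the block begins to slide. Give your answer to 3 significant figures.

At the threshold of sliding, static friction is at its maximum μ_s N and exactly balances the weight component along the incline: mg sin θ = μ_s mg cos θ.
Hence tan θ = μ_s = 0.72, so θ = arctan(0.72) = 35.7539°.

35.8°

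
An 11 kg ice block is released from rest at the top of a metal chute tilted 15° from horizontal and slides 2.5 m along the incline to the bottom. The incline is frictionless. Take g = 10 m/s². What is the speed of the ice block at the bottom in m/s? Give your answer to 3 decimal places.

3.597 m/s

The weight component along the incline is mg sin 15° = 28.470 N and the normal force is N = mg cos 15° = 106.252 N.
With no friction, a = g sin 15° = 2.5882 m/s².
Starting from rest over a distance of 2.5 m, v² = 2aL = 2 × 2.5882 × 2.5 = 12.9410, so v = 3.5974 m/s.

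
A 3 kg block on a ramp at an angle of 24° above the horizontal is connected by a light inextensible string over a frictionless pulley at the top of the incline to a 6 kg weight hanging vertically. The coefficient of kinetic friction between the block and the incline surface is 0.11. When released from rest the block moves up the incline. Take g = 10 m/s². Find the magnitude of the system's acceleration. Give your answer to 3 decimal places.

For the block on the incline: the weight component along the slope is m₁g sin 24° = 3 × 10 × 0.4067 = 12.201 N and the normal force is N = m₁g cos 24° = 27.406 N.
Kinetic friction opposes the block's motion up the incline: f = μN = 0.11 × 27.406 = 3.015 N acting down the slope.
Newton's second law for the block (up-slope positive): T − 12.201 − 3.015 = 3 a. For the hanging weight (downward positive): 6 × 10 − T = 6 a.
Adding the two equations eliminates T: 44.784 = 9 a, so a = 4.9760 m/s².

4.976 m/s²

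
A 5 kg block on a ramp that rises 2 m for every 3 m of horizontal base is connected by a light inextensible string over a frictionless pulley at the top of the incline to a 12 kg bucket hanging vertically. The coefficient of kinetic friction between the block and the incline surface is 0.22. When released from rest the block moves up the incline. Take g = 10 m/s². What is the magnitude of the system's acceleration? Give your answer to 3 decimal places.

4.889 m/s²

For the block on the incline: the weight component along the slope is m₁g sin 33.69° = 5 × 10 × 0.5547 = 27.735 N and the normal force is N = m₁g cos 33.69° = 41.603 N.
Kinetic friction opposes the block's motion up the incline: f = μN = 0.22 × 41.603 = 9.153 N acting down the slope.
Newton's second law for the block (up-slope positive): T − 27.735 − 9.153 = 5 a. For the hanging bucket (downward positive): 12 × 10 − T = 12 a.
Adding the two equations eliminates T: 83.112 = 17 a, so a = 4.8889 m/s².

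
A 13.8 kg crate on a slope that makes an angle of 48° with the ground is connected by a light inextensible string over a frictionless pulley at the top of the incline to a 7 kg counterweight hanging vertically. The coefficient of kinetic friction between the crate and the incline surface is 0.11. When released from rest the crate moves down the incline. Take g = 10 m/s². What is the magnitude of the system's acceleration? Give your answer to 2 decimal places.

1.08 m/s²

For the crate on the incline: the weight component along the slope is m₁g sin 48° = 13.8 × 10 × 0.7431 = 102.548 N and the normal force is N = m₁g cos 48° = 92.340 N.
Kinetic friction opposes the crate's motion down the incline: f = μN = 0.11 × 92.340 = 10.157 N acting up the slope.
Newton's second law for the crate (down-slope positive): 102.548 − 10.157 − T = 13.8 a. For the hanging counterweight (upward positive): T − 7 × 10 = 7 a.
Adding the two equations eliminates T: 22.391 = 20.8 a, so a = 1.0765 m/s².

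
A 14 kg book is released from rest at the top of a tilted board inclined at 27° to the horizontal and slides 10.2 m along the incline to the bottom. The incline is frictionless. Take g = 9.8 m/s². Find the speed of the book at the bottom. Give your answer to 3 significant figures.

The weight component along the incline is mg sin 27° = 62.287 N and the normal force is N = mg cos 27° = 122.246 N.
With no friction, a = g sin 27° = 4.4491 m/s².
Starting from rest over a distance of 10.2 m, v² = 2aL = 2 × 4.4491 × 10.2 = 90.7616, so v = 9.5269 m/s.

9.53 m/s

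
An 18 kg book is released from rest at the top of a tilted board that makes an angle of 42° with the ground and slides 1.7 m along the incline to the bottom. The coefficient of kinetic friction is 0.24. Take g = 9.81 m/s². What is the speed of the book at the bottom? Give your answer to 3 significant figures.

4.05 m/s

The weight component along the incline is mg sin 42° = 118.155 N and the normal force is N = mg cos 42° = 131.225 N.
Friction up the slope is f = μN = 0.24 × 131.225 = 31.494 N, so the net downslope force is 118.155 − 31.494 = 86.661 N and a = 86.661 / 18 = 4.8145 m/s².
Starting from rest over a distance of 1.7 m, v² = 2aL = 2 × 4.8145 × 1.7 = 16.3693, so v = 4.0459 m/s.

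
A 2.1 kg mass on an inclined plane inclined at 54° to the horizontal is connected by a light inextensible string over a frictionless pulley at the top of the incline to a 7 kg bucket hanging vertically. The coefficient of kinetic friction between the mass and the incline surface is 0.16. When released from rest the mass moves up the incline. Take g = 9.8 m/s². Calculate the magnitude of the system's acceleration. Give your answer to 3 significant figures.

5.50 m/s²

For the mass on the incline: the weight component along the slope is m₁g sin 54° = 2.1 × 9.8 × 0.8090 = 16.649 N and the normal force is N = m₁g cos 54° = 12.097 N.
Kinetic friction opposes the mass's motion up the incline: f = μN = 0.16 × 12.097 = 1.936 N acting down the slope.
Newton's second law for the mass (up-slope positive): T − 16.649 − 1.936 = 2.1 a. For the hanging bucket (downward positive): 7 × 9.8 − T = 7 a.
Adding the two equations eliminates T: 50.015 = 9.1 a, so a = 5.4962 m/s².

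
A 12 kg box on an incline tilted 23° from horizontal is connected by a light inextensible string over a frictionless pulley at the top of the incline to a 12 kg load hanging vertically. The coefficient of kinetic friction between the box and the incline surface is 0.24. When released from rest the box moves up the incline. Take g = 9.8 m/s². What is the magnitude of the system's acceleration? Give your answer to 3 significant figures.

For the box on the incline: the weight component along the slope is m₁g sin 23° = 12 × 9.8 × 0.3907 = 45.946 N and the normal force is N = m₁g cos 23° = 108.251 N.
Kinetic friction opposes the box's motion up the incline: f = μN = 0.24 × 108.251 = 25.980 N acting down the slope.
Newton's second law for the box (up-slope positive): T − 45.946 − 25.980 = 12 a. For the hanging load (downward positive): 12 × 9.8 − T = 12 a.
Adding the two equations eliminates T: 45.674 = 24 a, so a = 1.9031 m/s².

1.90 m/s²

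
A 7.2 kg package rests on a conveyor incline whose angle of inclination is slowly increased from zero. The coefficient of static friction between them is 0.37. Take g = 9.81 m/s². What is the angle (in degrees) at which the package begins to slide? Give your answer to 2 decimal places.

20.30°

At the threshold of sliding, static friction is at its maximum μ_s N and exactly balances the weight component along the incline: mg sin θ = μ_s mg cos θ.
Hence tan θ = μ_s = 0.37, so θ = arctan(0.37) = 20.3045°.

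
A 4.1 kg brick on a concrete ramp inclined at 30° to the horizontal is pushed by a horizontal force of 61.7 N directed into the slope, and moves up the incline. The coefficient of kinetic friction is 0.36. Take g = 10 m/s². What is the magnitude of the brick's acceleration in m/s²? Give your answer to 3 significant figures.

2.21 m/s²

The horizontal push has components F cos 30° = 61.7 × 0.8660 = 53.432 N up the incline and F sin 30° = 61.7 × 0.5000 = 30.850 N pressing into the surface.
The normal force is therefore N = mg cos 30° + F sin 30° = 35.506 + 30.850 = 66.356 N, and kinetic friction down the slope is μN = 0.36 × 66.356 = 23.888 N.
Along the incline: F cos 30° − mg sin 30° − μN = ma, so 53.432 − 20.500 − 23.888 = 4.1 a, giving a = 2.2059 m/s².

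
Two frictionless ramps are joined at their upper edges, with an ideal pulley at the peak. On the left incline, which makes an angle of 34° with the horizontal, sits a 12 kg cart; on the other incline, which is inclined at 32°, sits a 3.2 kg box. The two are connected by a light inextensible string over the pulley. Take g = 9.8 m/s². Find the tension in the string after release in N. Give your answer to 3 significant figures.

27.0 N

Resolve each weight along its own incline: the 12 kg mass has component 12 × 9.8 × sin 34° = 65.761 N down its slope, and the 3.2 kg mass has 3.2 × 9.8 × sin 32° = 16.618 N down its slope.
The 12 kg side's 65.761 N exceeds the other side's 16.618 N, so that mass slides down and the 3.2 kg mass slides up. Taking that direction as positive, Newton's second law for the whole system gives 65.761 − 16.618 = (12 + 3.2) a, so a = 49.143 / 15.2 = 3.2331 m/s².
For the 3.2 kg mass (up-slope positive): T − 16.618 = 3.2 × 3.2331, so T = 26.964 N.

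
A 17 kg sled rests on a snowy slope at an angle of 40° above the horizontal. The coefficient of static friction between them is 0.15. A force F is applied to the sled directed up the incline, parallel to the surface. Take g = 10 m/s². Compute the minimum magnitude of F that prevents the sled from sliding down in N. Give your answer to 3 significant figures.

The normal force is N = mg cos 40° = 130.228 N. With F at its minimum the sled is on the verge of sliding down, so static friction is at its maximum μ_s N = 0.15 × 130.228 = 19.534 N and acts up the slope.
Equilibrium along the incline: F + μ_s N = mg sin 40°, so F = 109.274 − 19.534 = 89.740 N.

89.7 N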